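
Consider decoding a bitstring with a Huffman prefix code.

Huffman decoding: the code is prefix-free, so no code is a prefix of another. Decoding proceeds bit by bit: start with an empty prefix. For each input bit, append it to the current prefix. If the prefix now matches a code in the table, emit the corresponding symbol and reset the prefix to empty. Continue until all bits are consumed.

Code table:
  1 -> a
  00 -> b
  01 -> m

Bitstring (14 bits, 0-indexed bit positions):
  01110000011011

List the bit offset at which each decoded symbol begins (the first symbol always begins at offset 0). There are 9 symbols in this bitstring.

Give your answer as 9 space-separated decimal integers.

Bit 0: prefix='0' (no match yet)
Bit 1: prefix='01' -> emit 'm', reset
Bit 2: prefix='1' -> emit 'a', reset
Bit 3: prefix='1' -> emit 'a', reset
Bit 4: prefix='0' (no match yet)
Bit 5: prefix='00' -> emit 'b', reset
Bit 6: prefix='0' (no match yet)
Bit 7: prefix='00' -> emit 'b', reset
Bit 8: prefix='0' (no match yet)
Bit 9: prefix='01' -> emit 'm', reset
Bit 10: prefix='1' -> emit 'a', reset
Bit 11: prefix='0' (no match yet)
Bit 12: prefix='01' -> emit 'm', reset
Bit 13: prefix='1' -> emit 'a', reset

Answer: 0 2 3 4 6 8 10 11 13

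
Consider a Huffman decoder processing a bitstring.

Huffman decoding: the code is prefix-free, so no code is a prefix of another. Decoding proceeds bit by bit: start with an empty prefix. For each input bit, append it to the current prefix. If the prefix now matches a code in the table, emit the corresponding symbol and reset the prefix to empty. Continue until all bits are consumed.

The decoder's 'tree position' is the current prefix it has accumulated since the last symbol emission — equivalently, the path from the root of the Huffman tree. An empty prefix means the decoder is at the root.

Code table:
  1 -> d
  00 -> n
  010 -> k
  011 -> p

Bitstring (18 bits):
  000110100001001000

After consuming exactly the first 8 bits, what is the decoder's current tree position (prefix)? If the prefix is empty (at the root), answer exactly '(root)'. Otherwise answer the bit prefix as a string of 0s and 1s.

Answer: (root)

Derivation:
Bit 0: prefix='0' (no match yet)
Bit 1: prefix='00' -> emit 'n', reset
Bit 2: prefix='0' (no match yet)
Bit 3: prefix='01' (no match yet)
Bit 4: prefix='011' -> emit 'p', reset
Bit 5: prefix='0' (no match yet)
Bit 6: prefix='01' (no match yet)
Bit 7: prefix='010' -> emit 'k', reset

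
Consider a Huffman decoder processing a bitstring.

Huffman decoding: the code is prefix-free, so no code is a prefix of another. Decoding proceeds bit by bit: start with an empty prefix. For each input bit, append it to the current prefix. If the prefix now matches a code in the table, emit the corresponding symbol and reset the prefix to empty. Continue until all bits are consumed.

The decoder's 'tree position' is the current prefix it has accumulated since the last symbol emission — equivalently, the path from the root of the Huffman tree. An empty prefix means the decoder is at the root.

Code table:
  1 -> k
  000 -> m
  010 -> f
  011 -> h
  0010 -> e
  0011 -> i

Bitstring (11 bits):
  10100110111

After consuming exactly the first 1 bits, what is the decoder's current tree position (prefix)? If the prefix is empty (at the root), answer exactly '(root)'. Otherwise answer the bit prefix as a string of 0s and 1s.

Answer: (root)

Derivation:
Bit 0: prefix='1' -> emit 'k', reset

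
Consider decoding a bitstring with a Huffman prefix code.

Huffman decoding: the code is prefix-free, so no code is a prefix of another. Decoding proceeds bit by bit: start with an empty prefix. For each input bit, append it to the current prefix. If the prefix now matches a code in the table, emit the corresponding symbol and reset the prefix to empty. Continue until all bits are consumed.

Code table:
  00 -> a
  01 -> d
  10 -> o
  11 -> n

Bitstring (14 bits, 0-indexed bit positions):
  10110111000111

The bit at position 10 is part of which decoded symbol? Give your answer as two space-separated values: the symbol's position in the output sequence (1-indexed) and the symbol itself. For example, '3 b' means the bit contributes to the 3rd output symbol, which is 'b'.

Bit 0: prefix='1' (no match yet)
Bit 1: prefix='10' -> emit 'o', reset
Bit 2: prefix='1' (no match yet)
Bit 3: prefix='11' -> emit 'n', reset
Bit 4: prefix='0' (no match yet)
Bit 5: prefix='01' -> emit 'd', reset
Bit 6: prefix='1' (no match yet)
Bit 7: prefix='11' -> emit 'n', reset
Bit 8: prefix='0' (no match yet)
Bit 9: prefix='00' -> emit 'a', reset
Bit 10: prefix='0' (no match yet)
Bit 11: prefix='01' -> emit 'd', reset
Bit 12: prefix='1' (no match yet)
Bit 13: prefix='11' -> emit 'n', reset

Answer: 6 d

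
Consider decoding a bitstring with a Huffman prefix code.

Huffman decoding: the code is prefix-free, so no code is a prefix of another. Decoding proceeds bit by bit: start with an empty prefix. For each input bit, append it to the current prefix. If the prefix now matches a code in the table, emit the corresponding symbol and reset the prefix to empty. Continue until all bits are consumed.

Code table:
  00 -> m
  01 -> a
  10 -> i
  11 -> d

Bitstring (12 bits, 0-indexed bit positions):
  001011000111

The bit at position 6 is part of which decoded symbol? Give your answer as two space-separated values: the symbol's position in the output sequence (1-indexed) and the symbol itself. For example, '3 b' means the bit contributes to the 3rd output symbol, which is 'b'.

Answer: 4 m

Derivation:
Bit 0: prefix='0' (no match yet)
Bit 1: prefix='00' -> emit 'm', reset
Bit 2: prefix='1' (no match yet)
Bit 3: prefix='10' -> emit 'i', reset
Bit 4: prefix='1' (no match yet)
Bit 5: prefix='11' -> emit 'd', reset
Bit 6: prefix='0' (no match yet)
Bit 7: prefix='00' -> emit 'm', reset
Bit 8: prefix='0' (no match yet)
Bit 9: prefix='01' -> emit 'a', reset
Bit 10: prefix='1' (no match yet)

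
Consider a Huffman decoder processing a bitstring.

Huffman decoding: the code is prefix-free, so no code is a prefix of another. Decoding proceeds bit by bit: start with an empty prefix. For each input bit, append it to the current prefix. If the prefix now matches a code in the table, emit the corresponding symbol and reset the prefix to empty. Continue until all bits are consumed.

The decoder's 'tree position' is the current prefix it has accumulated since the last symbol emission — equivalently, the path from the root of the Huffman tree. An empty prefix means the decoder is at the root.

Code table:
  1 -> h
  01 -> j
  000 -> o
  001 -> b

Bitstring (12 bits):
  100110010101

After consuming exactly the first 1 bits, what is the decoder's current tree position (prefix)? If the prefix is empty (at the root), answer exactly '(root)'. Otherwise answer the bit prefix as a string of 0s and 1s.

Answer: (root)

Derivation:
Bit 0: prefix='1' -> emit 'h', reset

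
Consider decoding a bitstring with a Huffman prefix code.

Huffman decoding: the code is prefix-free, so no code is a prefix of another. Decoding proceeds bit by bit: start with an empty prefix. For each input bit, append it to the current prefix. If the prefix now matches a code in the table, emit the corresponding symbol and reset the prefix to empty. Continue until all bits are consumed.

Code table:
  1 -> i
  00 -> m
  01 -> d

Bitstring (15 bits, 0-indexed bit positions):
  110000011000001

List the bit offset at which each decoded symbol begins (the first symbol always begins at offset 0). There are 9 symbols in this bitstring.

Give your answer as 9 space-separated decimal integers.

Answer: 0 1 2 4 6 8 9 11 13

Derivation:
Bit 0: prefix='1' -> emit 'i', reset
Bit 1: prefix='1' -> emit 'i', reset
Bit 2: prefix='0' (no match yet)
Bit 3: prefix='00' -> emit 'm', reset
Bit 4: prefix='0' (no match yet)
Bit 5: prefix='00' -> emit 'm', reset
Bit 6: prefix='0' (no match yet)
Bit 7: prefix='01' -> emit 'd', reset
Bit 8: prefix='1' -> emit 'i', reset
Bit 9: prefix='0' (no match yet)
Bit 10: prefix='00' -> emit 'm', reset
Bit 11: prefix='0' (no match yet)
Bit 12: prefix='00' -> emit 'm', reset
Bit 13: prefix='0' (no match yet)
Bit 14: prefix='01' -> emit 'd', reset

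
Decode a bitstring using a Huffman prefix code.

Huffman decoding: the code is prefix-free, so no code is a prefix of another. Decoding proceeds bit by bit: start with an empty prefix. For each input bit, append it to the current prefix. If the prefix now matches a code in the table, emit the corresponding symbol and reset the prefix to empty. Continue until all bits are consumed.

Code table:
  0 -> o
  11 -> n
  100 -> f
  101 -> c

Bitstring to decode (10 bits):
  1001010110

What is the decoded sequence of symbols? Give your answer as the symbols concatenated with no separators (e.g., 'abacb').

Bit 0: prefix='1' (no match yet)
Bit 1: prefix='10' (no match yet)
Bit 2: prefix='100' -> emit 'f', reset
Bit 3: prefix='1' (no match yet)
Bit 4: prefix='10' (no match yet)
Bit 5: prefix='101' -> emit 'c', reset
Bit 6: prefix='0' -> emit 'o', reset
Bit 7: prefix='1' (no match yet)
Bit 8: prefix='11' -> emit 'n', reset
Bit 9: prefix='0' -> emit 'o', reset

Answer: fcono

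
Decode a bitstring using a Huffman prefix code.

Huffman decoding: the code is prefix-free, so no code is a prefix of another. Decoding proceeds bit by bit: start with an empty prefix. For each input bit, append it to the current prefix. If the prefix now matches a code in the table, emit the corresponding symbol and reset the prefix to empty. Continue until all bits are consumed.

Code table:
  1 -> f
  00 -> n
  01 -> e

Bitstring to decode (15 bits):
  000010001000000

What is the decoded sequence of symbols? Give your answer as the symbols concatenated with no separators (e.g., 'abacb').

Answer: nnfnennn

Derivation:
Bit 0: prefix='0' (no match yet)
Bit 1: prefix='00' -> emit 'n', reset
Bit 2: prefix='0' (no match yet)
Bit 3: prefix='00' -> emit 'n', reset
Bit 4: prefix='1' -> emit 'f', reset
Bit 5: prefix='0' (no match yet)
Bit 6: prefix='00' -> emit 'n', reset
Bit 7: prefix='0' (no match yet)
Bit 8: prefix='01' -> emit 'e', reset
Bit 9: prefix='0' (no match yet)
Bit 10: prefix='00' -> emit 'n', reset
Bit 11: prefix='0' (no match yet)
Bit 12: prefix='00' -> emit 'n', reset
Bit 13: prefix='0' (no match yet)
Bit 14: prefix='00' -> emit 'n', reset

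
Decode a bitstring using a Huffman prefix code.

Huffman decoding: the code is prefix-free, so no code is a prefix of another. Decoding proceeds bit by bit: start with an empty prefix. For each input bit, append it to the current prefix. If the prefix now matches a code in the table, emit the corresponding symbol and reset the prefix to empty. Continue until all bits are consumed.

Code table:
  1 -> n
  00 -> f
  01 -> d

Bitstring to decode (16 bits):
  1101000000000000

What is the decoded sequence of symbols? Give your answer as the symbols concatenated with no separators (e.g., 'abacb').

Answer: nndffffff

Derivation:
Bit 0: prefix='1' -> emit 'n', reset
Bit 1: prefix='1' -> emit 'n', reset
Bit 2: prefix='0' (no match yet)
Bit 3: prefix='01' -> emit 'd', reset
Bit 4: prefix='0' (no match yet)
Bit 5: prefix='00' -> emit 'f', reset
Bit 6: prefix='0' (no match yet)
Bit 7: prefix='00' -> emit 'f', reset
Bit 8: prefix='0' (no match yet)
Bit 9: prefix='00' -> emit 'f', reset
Bit 10: prefix='0' (no match yet)
Bit 11: prefix='00' -> emit 'f', reset
Bit 12: prefix='0' (no match yet)
Bit 13: prefix='00' -> emit 'f', reset
Bit 14: prefix='0' (no match yet)
Bit 15: prefix='00' -> emit 'f', reset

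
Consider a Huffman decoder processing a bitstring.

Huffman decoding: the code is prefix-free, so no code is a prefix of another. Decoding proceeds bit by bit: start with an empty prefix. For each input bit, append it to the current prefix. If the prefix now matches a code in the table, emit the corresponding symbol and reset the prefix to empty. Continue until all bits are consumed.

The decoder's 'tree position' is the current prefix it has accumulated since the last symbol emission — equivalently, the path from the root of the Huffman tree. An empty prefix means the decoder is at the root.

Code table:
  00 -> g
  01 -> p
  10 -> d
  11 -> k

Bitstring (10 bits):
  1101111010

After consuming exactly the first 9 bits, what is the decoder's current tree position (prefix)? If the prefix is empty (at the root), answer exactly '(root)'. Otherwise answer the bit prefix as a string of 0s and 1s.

Answer: 1

Derivation:
Bit 0: prefix='1' (no match yet)
Bit 1: prefix='11' -> emit 'k', reset
Bit 2: prefix='0' (no match yet)
Bit 3: prefix='01' -> emit 'p', reset
Bit 4: prefix='1' (no match yet)
Bit 5: prefix='11' -> emit 'k', reset
Bit 6: prefix='1' (no match yet)
Bit 7: prefix='10' -> emit 'd', reset
Bit 8: prefix='1' (no match yet)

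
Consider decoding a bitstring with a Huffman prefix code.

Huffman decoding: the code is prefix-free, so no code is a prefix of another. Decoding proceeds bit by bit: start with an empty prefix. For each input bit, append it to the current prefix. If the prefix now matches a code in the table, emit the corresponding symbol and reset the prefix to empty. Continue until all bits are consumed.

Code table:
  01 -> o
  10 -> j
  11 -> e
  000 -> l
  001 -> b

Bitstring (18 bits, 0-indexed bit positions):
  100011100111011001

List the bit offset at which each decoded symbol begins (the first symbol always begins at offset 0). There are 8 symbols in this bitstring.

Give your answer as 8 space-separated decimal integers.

Answer: 0 2 5 7 10 12 14 16

Derivation:
Bit 0: prefix='1' (no match yet)
Bit 1: prefix='10' -> emit 'j', reset
Bit 2: prefix='0' (no match yet)
Bit 3: prefix='00' (no match yet)
Bit 4: prefix='001' -> emit 'b', reset
Bit 5: prefix='1' (no match yet)
Bit 6: prefix='11' -> emit 'e', reset
Bit 7: prefix='0' (no match yet)
Bit 8: prefix='00' (no match yet)
Bit 9: prefix='001' -> emit 'b', reset
Bit 10: prefix='1' (no match yet)
Bit 11: prefix='11' -> emit 'e', reset
Bit 12: prefix='0' (no match yet)
Bit 13: prefix='01' -> emit 'o', reset
Bit 14: prefix='1' (no match yet)
Bit 15: prefix='10' -> emit 'j', reset
Bit 16: prefix='0' (no match yet)
Bit 17: prefix='01' -> emit 'o', reset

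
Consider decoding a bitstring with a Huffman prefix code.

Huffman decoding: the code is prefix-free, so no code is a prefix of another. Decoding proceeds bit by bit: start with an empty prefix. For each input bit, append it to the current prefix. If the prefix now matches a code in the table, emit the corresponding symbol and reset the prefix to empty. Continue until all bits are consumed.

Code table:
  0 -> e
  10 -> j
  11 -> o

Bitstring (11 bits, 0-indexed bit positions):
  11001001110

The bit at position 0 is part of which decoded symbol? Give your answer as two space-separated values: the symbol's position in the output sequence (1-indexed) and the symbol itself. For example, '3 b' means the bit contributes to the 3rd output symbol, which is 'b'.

Answer: 1 o

Derivation:
Bit 0: prefix='1' (no match yet)
Bit 1: prefix='11' -> emit 'o', reset
Bit 2: prefix='0' -> emit 'e', reset
Bit 3: prefix='0' -> emit 'e', reset
Bit 4: prefix='1' (no match yet)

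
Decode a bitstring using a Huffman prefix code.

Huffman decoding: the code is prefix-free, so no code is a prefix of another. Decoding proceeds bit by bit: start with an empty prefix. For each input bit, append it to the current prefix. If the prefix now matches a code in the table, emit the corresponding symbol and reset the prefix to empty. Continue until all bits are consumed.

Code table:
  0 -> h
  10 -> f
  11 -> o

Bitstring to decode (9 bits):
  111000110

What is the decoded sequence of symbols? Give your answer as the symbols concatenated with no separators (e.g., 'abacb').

Bit 0: prefix='1' (no match yet)
Bit 1: prefix='11' -> emit 'o', reset
Bit 2: prefix='1' (no match yet)
Bit 3: prefix='10' -> emit 'f', reset
Bit 4: prefix='0' -> emit 'h', reset
Bit 5: prefix='0' -> emit 'h', reset
Bit 6: prefix='1' (no match yet)
Bit 7: prefix='11' -> emit 'o', reset
Bit 8: prefix='0' -> emit 'h', reset

Answer: ofhhoh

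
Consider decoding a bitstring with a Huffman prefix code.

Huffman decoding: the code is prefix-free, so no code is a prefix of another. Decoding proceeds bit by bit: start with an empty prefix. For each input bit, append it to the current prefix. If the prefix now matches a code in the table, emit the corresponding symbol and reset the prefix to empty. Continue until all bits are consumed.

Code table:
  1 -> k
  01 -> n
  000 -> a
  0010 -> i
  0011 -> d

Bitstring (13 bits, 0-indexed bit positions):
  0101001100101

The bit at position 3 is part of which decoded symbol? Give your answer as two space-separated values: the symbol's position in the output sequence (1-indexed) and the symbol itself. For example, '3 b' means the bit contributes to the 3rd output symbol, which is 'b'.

Answer: 2 n

Derivation:
Bit 0: prefix='0' (no match yet)
Bit 1: prefix='01' -> emit 'n', reset
Bit 2: prefix='0' (no match yet)
Bit 3: prefix='01' -> emit 'n', reset
Bit 4: prefix='0' (no match yet)
Bit 5: prefix='00' (no match yet)
Bit 6: prefix='001' (no match yet)
Bit 7: prefix='0011' -> emit 'd', reset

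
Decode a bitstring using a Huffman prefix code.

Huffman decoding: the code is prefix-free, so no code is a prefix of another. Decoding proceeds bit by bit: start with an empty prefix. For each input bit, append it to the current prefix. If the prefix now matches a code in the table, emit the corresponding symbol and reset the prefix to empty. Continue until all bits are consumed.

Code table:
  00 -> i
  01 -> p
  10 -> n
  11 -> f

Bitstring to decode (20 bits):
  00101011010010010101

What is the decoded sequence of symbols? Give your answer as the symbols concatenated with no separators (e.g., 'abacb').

Answer: innfpinppp

Derivation:
Bit 0: prefix='0' (no match yet)
Bit 1: prefix='00' -> emit 'i', reset
Bit 2: prefix='1' (no match yet)
Bit 3: prefix='10' -> emit 'n', reset
Bit 4: prefix='1' (no match yet)
Bit 5: prefix='10' -> emit 'n', reset
Bit 6: prefix='1' (no match yet)
Bit 7: prefix='11' -> emit 'f', reset
Bit 8: prefix='0' (no match yet)
Bit 9: prefix='01' -> emit 'p', reset
Bit 10: prefix='0' (no match yet)
Bit 11: prefix='00' -> emit 'i', reset
Bit 12: prefix='1' (no match yet)
Bit 13: prefix='10' -> emit 'n', reset
Bit 14: prefix='0' (no match yet)
Bit 15: prefix='01' -> emit 'p', reset
Bit 16: prefix='0' (no match yet)
Bit 17: prefix='01' -> emit 'p', reset
Bit 18: prefix='0' (no match yet)
Bit 19: prefix='01' -> emit 'p', reset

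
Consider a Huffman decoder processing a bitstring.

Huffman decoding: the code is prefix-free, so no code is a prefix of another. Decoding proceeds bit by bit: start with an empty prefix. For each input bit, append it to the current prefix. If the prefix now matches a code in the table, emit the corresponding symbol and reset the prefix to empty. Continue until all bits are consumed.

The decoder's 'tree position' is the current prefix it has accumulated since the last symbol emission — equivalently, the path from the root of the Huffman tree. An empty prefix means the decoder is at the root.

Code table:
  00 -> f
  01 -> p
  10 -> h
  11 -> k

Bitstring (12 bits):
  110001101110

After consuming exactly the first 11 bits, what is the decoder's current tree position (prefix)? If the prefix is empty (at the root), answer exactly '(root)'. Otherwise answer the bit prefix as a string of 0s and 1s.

Bit 0: prefix='1' (no match yet)
Bit 1: prefix='11' -> emit 'k', reset
Bit 2: prefix='0' (no match yet)
Bit 3: prefix='00' -> emit 'f', reset
Bit 4: prefix='0' (no match yet)
Bit 5: prefix='01' -> emit 'p', reset
Bit 6: prefix='1' (no match yet)
Bit 7: prefix='10' -> emit 'h', reset
Bit 8: prefix='1' (no match yet)
Bit 9: prefix='11' -> emit 'k', reset
Bit 10: prefix='1' (no match yet)

Answer: 1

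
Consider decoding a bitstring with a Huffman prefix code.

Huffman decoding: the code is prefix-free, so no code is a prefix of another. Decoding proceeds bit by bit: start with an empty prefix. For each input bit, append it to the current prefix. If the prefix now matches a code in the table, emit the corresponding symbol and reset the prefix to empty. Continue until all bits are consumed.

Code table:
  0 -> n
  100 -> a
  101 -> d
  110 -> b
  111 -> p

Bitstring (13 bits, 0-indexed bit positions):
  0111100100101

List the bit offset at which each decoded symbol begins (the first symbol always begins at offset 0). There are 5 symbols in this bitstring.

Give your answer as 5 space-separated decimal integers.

Bit 0: prefix='0' -> emit 'n', reset
Bit 1: prefix='1' (no match yet)
Bit 2: prefix='11' (no match yet)
Bit 3: prefix='111' -> emit 'p', reset
Bit 4: prefix='1' (no match yet)
Bit 5: prefix='10' (no match yet)
Bit 6: prefix='100' -> emit 'a', reset
Bit 7: prefix='1' (no match yet)
Bit 8: prefix='10' (no match yet)
Bit 9: prefix='100' -> emit 'a', reset
Bit 10: prefix='1' (no match yet)
Bit 11: prefix='10' (no match yet)
Bit 12: prefix='101' -> emit 'd', reset

Answer: 0 1 4 7 10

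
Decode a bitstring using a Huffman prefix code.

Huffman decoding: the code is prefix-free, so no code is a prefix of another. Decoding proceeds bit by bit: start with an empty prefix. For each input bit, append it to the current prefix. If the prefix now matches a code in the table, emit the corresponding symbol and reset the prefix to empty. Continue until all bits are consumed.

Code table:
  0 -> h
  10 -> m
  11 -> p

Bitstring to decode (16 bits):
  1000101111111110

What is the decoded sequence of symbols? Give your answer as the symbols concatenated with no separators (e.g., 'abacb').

Answer: mhhmppppm

Derivation:
Bit 0: prefix='1' (no match yet)
Bit 1: prefix='10' -> emit 'm', reset
Bit 2: prefix='0' -> emit 'h', reset
Bit 3: prefix='0' -> emit 'h', reset
Bit 4: prefix='1' (no match yet)
Bit 5: prefix='10' -> emit 'm', reset
Bit 6: prefix='1' (no match yet)
Bit 7: prefix='11' -> emit 'p', reset
Bit 8: prefix='1' (no match yet)
Bit 9: prefix='11' -> emit 'p', reset
Bit 10: prefix='1' (no match yet)
Bit 11: prefix='11' -> emit 'p', reset
Bit 12: prefix='1' (no match yet)
Bit 13: prefix='11' -> emit 'p', reset
Bit 14: prefix='1' (no match yet)
Bit 15: prefix='10' -> emit 'm', reset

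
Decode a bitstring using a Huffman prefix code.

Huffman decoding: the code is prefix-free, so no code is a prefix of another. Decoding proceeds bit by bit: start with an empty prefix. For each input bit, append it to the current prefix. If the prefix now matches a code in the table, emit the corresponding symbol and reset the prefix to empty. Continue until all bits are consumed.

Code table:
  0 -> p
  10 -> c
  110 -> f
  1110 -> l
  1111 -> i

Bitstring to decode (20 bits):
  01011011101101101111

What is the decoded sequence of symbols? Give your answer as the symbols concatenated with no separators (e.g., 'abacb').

Answer: pcflffi

Derivation:
Bit 0: prefix='0' -> emit 'p', reset
Bit 1: prefix='1' (no match yet)
Bit 2: prefix='10' -> emit 'c', reset
Bit 3: prefix='1' (no match yet)
Bit 4: prefix='11' (no match yet)
Bit 5: prefix='110' -> emit 'f', reset
Bit 6: prefix='1' (no match yet)
Bit 7: prefix='11' (no match yet)
Bit 8: prefix='111' (no match yet)
Bit 9: prefix='1110' -> emit 'l', reset
Bit 10: prefix='1' (no match yet)
Bit 11: prefix='11' (no match yet)
Bit 12: prefix='110' -> emit 'f', reset
Bit 13: prefix='1' (no match yet)
Bit 14: prefix='11' (no match yet)
Bit 15: prefix='110' -> emit 'f', reset
Bit 16: prefix='1' (no match yet)
Bit 17: prefix='11' (no match yet)
Bit 18: prefix='111' (no match yet)
Bit 19: prefix='1111' -> emit 'i', reset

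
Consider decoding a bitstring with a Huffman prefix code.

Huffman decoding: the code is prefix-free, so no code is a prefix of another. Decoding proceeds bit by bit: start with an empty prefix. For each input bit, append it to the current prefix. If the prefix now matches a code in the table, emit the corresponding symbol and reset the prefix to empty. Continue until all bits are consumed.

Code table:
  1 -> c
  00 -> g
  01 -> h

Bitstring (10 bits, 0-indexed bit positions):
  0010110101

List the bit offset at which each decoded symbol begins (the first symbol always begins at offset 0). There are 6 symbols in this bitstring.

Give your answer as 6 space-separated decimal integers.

Answer: 0 2 3 5 6 8

Derivation:
Bit 0: prefix='0' (no match yet)
Bit 1: prefix='00' -> emit 'g', reset
Bit 2: prefix='1' -> emit 'c', reset
Bit 3: prefix='0' (no match yet)
Bit 4: prefix='01' -> emit 'h', reset
Bit 5: prefix='1' -> emit 'c', reset
Bit 6: prefix='0' (no match yet)
Bit 7: prefix='01' -> emit 'h', reset
Bit 8: prefix='0' (no match yet)
Bit 9: prefix='01' -> emit 'h', reset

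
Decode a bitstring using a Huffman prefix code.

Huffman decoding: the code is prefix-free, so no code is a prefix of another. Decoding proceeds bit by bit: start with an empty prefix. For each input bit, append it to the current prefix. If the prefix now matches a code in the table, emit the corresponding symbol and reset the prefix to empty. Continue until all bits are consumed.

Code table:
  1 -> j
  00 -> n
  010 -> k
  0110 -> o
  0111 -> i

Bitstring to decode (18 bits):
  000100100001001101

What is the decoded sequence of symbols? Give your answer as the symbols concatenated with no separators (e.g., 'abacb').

Bit 0: prefix='0' (no match yet)
Bit 1: prefix='00' -> emit 'n', reset
Bit 2: prefix='0' (no match yet)
Bit 3: prefix='01' (no match yet)
Bit 4: prefix='010' -> emit 'k', reset
Bit 5: prefix='0' (no match yet)
Bit 6: prefix='01' (no match yet)
Bit 7: prefix='010' -> emit 'k', reset
Bit 8: prefix='0' (no match yet)
Bit 9: prefix='00' -> emit 'n', reset
Bit 10: prefix='0' (no match yet)
Bit 11: prefix='01' (no match yet)
Bit 12: prefix='010' -> emit 'k', reset
Bit 13: prefix='0' (no match yet)
Bit 14: prefix='01' (no match yet)
Bit 15: prefix='011' (no match yet)
Bit 16: prefix='0110' -> emit 'o', reset
Bit 17: prefix='1' -> emit 'j', reset

Answer: nkknkoj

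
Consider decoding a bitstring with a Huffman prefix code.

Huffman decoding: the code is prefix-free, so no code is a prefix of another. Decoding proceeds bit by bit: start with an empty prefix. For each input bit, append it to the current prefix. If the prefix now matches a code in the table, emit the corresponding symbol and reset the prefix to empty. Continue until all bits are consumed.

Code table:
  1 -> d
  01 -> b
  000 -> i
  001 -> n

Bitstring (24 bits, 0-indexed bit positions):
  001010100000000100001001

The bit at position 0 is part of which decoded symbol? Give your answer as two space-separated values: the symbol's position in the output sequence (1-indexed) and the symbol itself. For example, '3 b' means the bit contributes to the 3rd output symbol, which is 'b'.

Answer: 1 n

Derivation:
Bit 0: prefix='0' (no match yet)
Bit 1: prefix='00' (no match yet)
Bit 2: prefix='001' -> emit 'n', reset
Bit 3: prefix='0' (no match yet)
Bit 4: prefix='01' -> emit 'b', reset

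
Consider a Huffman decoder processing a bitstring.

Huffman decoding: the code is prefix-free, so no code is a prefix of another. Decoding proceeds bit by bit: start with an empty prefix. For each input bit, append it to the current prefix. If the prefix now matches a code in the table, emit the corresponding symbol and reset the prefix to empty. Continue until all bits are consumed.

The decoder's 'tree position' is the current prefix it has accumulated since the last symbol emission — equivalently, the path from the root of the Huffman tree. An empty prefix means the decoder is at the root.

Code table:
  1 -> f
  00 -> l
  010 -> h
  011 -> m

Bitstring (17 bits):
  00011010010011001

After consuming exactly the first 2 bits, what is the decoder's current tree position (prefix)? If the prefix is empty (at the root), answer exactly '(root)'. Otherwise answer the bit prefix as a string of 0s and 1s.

Bit 0: prefix='0' (no match yet)
Bit 1: prefix='00' -> emit 'l', reset

Answer: (root)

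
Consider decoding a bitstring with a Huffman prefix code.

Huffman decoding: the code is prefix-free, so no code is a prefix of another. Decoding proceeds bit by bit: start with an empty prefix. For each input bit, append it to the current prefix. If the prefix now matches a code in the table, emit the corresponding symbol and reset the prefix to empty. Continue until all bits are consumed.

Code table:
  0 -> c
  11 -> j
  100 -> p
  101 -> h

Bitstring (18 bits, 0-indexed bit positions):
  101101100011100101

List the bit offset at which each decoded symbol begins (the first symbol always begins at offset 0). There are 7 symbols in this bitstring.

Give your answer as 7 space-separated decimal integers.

Bit 0: prefix='1' (no match yet)
Bit 1: prefix='10' (no match yet)
Bit 2: prefix='101' -> emit 'h', reset
Bit 3: prefix='1' (no match yet)
Bit 4: prefix='10' (no match yet)
Bit 5: prefix='101' -> emit 'h', reset
Bit 6: prefix='1' (no match yet)
Bit 7: prefix='10' (no match yet)
Bit 8: prefix='100' -> emit 'p', reset
Bit 9: prefix='0' -> emit 'c', reset
Bit 10: prefix='1' (no match yet)
Bit 11: prefix='11' -> emit 'j', reset
Bit 12: prefix='1' (no match yet)
Bit 13: prefix='10' (no match yet)
Bit 14: prefix='100' -> emit 'p', reset
Bit 15: prefix='1' (no match yet)
Bit 16: prefix='10' (no match yet)
Bit 17: prefix='101' -> emit 'h', reset

Answer: 0 3 6 9 10 12 15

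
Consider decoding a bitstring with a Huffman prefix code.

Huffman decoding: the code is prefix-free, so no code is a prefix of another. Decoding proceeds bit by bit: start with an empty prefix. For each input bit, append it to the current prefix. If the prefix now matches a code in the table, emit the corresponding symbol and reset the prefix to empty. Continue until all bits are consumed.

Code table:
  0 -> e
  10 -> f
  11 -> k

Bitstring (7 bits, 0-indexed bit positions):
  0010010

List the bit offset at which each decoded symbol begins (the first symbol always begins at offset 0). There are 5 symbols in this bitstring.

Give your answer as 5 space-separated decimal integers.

Answer: 0 1 2 4 5

Derivation:
Bit 0: prefix='0' -> emit 'e', reset
Bit 1: prefix='0' -> emit 'e', reset
Bit 2: prefix='1' (no match yet)
Bit 3: prefix='10' -> emit 'f', reset
Bit 4: prefix='0' -> emit 'e', reset
Bit 5: prefix='1' (no match yet)
Bit 6: prefix='10' -> emit 'f', reset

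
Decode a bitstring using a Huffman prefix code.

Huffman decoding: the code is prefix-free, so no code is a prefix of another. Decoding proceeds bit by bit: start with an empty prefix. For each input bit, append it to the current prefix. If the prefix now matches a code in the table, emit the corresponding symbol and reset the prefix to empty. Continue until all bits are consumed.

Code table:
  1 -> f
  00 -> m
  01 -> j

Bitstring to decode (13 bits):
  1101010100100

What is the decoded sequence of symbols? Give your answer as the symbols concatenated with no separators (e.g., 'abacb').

Bit 0: prefix='1' -> emit 'f', reset
Bit 1: prefix='1' -> emit 'f', reset
Bit 2: prefix='0' (no match yet)
Bit 3: prefix='01' -> emit 'j', reset
Bit 4: prefix='0' (no match yet)
Bit 5: prefix='01' -> emit 'j', reset
Bit 6: prefix='0' (no match yet)
Bit 7: prefix='01' -> emit 'j', reset
Bit 8: prefix='0' (no match yet)
Bit 9: prefix='00' -> emit 'm', reset
Bit 10: prefix='1' -> emit 'f', reset
Bit 11: prefix='0' (no match yet)
Bit 12: prefix='00' -> emit 'm', reset

Answer: ffjjjmfm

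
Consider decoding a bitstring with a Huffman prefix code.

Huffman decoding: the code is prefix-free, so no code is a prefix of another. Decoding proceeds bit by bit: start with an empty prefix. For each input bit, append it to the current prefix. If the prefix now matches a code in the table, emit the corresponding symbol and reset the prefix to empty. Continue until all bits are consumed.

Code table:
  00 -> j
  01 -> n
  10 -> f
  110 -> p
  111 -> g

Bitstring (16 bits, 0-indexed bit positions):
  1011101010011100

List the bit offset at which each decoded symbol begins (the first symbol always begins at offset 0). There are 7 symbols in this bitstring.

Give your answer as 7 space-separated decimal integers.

Answer: 0 2 5 7 9 11 14

Derivation:
Bit 0: prefix='1' (no match yet)
Bit 1: prefix='10' -> emit 'f', reset
Bit 2: prefix='1' (no match yet)
Bit 3: prefix='11' (no match yet)
Bit 4: prefix='111' -> emit 'g', reset
Bit 5: prefix='0' (no match yet)
Bit 6: prefix='01' -> emit 'n', reset
Bit 7: prefix='0' (no match yet)
Bit 8: prefix='01' -> emit 'n', reset
Bit 9: prefix='0' (no match yet)
Bit 10: prefix='00' -> emit 'j', reset
Bit 11: prefix='1' (no match yet)
Bit 12: prefix='11' (no match yet)
Bit 13: prefix='111' -> emit 'g', reset
Bit 14: prefix='0' (no match yet)
Bit 15: prefix='00' -> emit 'j', reset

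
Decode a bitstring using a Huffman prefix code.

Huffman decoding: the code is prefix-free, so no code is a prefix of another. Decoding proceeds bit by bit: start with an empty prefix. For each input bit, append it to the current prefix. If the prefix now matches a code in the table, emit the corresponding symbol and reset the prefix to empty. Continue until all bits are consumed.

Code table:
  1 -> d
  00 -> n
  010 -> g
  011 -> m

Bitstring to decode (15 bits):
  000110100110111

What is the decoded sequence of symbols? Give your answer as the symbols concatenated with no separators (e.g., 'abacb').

Bit 0: prefix='0' (no match yet)
Bit 1: prefix='00' -> emit 'n', reset
Bit 2: prefix='0' (no match yet)
Bit 3: prefix='01' (no match yet)
Bit 4: prefix='011' -> emit 'm', reset
Bit 5: prefix='0' (no match yet)
Bit 6: prefix='01' (no match yet)
Bit 7: prefix='010' -> emit 'g', reset
Bit 8: prefix='0' (no match yet)
Bit 9: prefix='01' (no match yet)
Bit 10: prefix='011' -> emit 'm', reset
Bit 11: prefix='0' (no match yet)
Bit 12: prefix='01' (no match yet)
Bit 13: prefix='011' -> emit 'm', reset
Bit 14: prefix='1' -> emit 'd', reset

Answer: nmgmmd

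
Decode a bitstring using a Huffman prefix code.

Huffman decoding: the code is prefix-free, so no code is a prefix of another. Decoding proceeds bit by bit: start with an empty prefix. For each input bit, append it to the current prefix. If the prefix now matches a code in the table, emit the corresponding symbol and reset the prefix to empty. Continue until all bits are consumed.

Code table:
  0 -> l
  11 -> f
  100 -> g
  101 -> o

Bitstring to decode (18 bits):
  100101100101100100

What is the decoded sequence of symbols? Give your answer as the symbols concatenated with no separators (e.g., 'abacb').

Bit 0: prefix='1' (no match yet)
Bit 1: prefix='10' (no match yet)
Bit 2: prefix='100' -> emit 'g', reset
Bit 3: prefix='1' (no match yet)
Bit 4: prefix='10' (no match yet)
Bit 5: prefix='101' -> emit 'o', reset
Bit 6: prefix='1' (no match yet)
Bit 7: prefix='10' (no match yet)
Bit 8: prefix='100' -> emit 'g', reset
Bit 9: prefix='1' (no match yet)
Bit 10: prefix='10' (no match yet)
Bit 11: prefix='101' -> emit 'o', reset
Bit 12: prefix='1' (no match yet)
Bit 13: prefix='10' (no match yet)
Bit 14: prefix='100' -> emit 'g', reset
Bit 15: prefix='1' (no match yet)
Bit 16: prefix='10' (no match yet)
Bit 17: prefix='100' -> emit 'g', reset

Answer: gogogg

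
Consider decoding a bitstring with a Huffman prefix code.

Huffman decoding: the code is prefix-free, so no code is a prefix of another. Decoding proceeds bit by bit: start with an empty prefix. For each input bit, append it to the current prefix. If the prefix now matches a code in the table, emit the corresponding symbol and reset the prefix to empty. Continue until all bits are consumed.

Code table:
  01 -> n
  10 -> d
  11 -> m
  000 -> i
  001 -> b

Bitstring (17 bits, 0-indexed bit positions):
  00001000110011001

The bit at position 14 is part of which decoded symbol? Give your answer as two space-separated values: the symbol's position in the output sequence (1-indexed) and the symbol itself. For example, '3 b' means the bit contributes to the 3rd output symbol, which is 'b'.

Answer: 6 d

Derivation:
Bit 0: prefix='0' (no match yet)
Bit 1: prefix='00' (no match yet)
Bit 2: prefix='000' -> emit 'i', reset
Bit 3: prefix='0' (no match yet)
Bit 4: prefix='01' -> emit 'n', reset
Bit 5: prefix='0' (no match yet)
Bit 6: prefix='00' (no match yet)
Bit 7: prefix='000' -> emit 'i', reset
Bit 8: prefix='1' (no match yet)
Bit 9: prefix='11' -> emit 'm', reset
Bit 10: prefix='0' (no match yet)
Bit 11: prefix='00' (no match yet)
Bit 12: prefix='001' -> emit 'b', reset
Bit 13: prefix='1' (no match yet)
Bit 14: prefix='10' -> emit 'd', reset
Bit 15: prefix='0' (no match yet)
Bit 16: prefix='01' -> emit 'n', reset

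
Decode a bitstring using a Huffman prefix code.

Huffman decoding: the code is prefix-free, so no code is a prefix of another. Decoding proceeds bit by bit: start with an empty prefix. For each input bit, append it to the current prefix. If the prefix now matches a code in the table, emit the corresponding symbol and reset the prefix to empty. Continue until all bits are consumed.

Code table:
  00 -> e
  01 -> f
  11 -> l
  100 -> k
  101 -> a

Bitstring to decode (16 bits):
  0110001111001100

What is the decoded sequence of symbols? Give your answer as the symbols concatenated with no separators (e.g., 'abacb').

Answer: fkflkle

Derivation:
Bit 0: prefix='0' (no match yet)
Bit 1: prefix='01' -> emit 'f', reset
Bit 2: prefix='1' (no match yet)
Bit 3: prefix='10' (no match yet)
Bit 4: prefix='100' -> emit 'k', reset
Bit 5: prefix='0' (no match yet)
Bit 6: prefix='01' -> emit 'f', reset
Bit 7: prefix='1' (no match yet)
Bit 8: prefix='11' -> emit 'l', reset
Bit 9: prefix='1' (no match yet)
Bit 10: prefix='10' (no match yet)
Bit 11: prefix='100' -> emit 'k', reset
Bit 12: prefix='1' (no match yet)
Bit 13: prefix='11' -> emit 'l', reset
Bit 14: prefix='0' (no match yet)
Bit 15: prefix='00' -> emit 'e', reset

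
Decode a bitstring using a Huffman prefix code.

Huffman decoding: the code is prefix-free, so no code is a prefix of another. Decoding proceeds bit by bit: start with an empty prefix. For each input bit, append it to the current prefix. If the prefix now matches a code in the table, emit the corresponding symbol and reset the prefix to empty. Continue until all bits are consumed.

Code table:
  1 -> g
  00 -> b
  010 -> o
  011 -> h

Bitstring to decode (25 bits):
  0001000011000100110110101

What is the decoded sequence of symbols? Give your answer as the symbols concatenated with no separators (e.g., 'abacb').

Bit 0: prefix='0' (no match yet)
Bit 1: prefix='00' -> emit 'b', reset
Bit 2: prefix='0' (no match yet)
Bit 3: prefix='01' (no match yet)
Bit 4: prefix='010' -> emit 'o', reset
Bit 5: prefix='0' (no match yet)
Bit 6: prefix='00' -> emit 'b', reset
Bit 7: prefix='0' (no match yet)
Bit 8: prefix='01' (no match yet)
Bit 9: prefix='011' -> emit 'h', reset
Bit 10: prefix='0' (no match yet)
Bit 11: prefix='00' -> emit 'b', reset
Bit 12: prefix='0' (no match yet)
Bit 13: prefix='01' (no match yet)
Bit 14: prefix='010' -> emit 'o', reset
Bit 15: prefix='0' (no match yet)
Bit 16: prefix='01' (no match yet)
Bit 17: prefix='011' -> emit 'h', reset
Bit 18: prefix='0' (no match yet)
Bit 19: prefix='01' (no match yet)
Bit 20: prefix='011' -> emit 'h', reset
Bit 21: prefix='0' (no match yet)
Bit 22: prefix='01' (no match yet)
Bit 23: prefix='010' -> emit 'o', reset
Bit 24: prefix='1' -> emit 'g', reset

Answer: bobhbohhog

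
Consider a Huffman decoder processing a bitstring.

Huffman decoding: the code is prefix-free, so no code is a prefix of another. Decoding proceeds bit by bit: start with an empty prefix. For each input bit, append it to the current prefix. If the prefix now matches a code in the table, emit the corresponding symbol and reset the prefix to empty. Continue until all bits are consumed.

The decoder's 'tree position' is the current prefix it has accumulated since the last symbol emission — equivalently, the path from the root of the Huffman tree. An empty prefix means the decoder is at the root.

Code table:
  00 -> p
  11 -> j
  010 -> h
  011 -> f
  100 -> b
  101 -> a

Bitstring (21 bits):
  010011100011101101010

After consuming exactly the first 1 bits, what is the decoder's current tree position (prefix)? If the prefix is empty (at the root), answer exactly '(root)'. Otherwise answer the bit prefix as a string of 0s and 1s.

Bit 0: prefix='0' (no match yet)

Answer: 0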